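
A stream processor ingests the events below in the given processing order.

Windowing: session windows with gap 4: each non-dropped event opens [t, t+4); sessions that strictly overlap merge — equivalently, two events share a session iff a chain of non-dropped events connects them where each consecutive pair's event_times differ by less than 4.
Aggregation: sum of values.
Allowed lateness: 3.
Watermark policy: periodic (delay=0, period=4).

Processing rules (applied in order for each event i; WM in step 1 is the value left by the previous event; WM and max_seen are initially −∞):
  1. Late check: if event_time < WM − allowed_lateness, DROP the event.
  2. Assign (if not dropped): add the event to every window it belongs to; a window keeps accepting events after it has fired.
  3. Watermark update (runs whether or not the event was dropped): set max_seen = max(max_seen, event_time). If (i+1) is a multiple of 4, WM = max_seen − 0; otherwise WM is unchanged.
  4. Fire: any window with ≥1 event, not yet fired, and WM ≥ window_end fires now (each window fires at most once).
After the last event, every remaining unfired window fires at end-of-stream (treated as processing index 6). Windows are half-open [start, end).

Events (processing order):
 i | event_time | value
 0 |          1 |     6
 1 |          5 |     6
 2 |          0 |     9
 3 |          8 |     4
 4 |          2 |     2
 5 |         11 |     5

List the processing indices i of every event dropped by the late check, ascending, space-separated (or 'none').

4

i=0 t=1 v=6: → [1,5); WM=−∞
i=1 t=5 v=6: → [5,9); WM=−∞
i=2 t=0 v=9: → [0,5); WM=−∞
i=3 t=8 v=4: → [5,12); WM=8
i=4 t=2 v=2: DROP (t<8-3); WM=8
i=5 t=11 v=5: → [5,15); WM=8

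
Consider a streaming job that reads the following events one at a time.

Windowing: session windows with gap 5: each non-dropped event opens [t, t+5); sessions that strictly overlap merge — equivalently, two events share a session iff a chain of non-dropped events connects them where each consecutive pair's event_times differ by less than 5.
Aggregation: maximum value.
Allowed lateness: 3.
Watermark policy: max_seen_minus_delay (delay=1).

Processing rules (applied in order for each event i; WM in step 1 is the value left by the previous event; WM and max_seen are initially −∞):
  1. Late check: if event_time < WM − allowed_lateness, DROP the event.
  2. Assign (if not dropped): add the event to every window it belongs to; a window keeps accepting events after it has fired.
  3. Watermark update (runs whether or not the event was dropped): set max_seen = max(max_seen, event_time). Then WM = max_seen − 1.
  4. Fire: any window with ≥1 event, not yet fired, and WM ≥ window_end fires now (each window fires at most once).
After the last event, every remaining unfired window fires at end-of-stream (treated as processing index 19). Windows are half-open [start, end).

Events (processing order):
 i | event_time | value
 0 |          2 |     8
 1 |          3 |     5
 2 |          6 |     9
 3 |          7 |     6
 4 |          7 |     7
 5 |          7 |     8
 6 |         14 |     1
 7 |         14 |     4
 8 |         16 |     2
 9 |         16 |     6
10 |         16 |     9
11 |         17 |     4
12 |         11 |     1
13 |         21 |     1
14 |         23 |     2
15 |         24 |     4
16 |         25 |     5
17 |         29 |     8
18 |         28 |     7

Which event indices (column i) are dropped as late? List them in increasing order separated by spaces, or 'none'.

i=0 t=2 v=8: → [2,7); WM=1
i=1 t=3 v=5: → [2,8); WM=2
i=2 t=6 v=9: → [2,11); WM=5
i=3 t=7 v=6: → [2,12); WM=6
i=4 t=7 v=7: → [2,12); WM=6
i=5 t=7 v=8: → [2,12); WM=6
i=6 t=14 v=1: → [14,19); WM=13
i=7 t=14 v=4: → [14,19); WM=13
i=8 t=16 v=2: → [14,21); WM=15
i=9 t=16 v=6: → [14,21); WM=15
i=10 t=16 v=9: → [14,21); WM=15
i=11 t=17 v=4: → [14,22); WM=16
i=12 t=11 v=1: DROP (t<16-3); WM=16
i=13 t=21 v=1: → [14,26); WM=20
i=14 t=23 v=2: → [14,28); WM=22
i=15 t=24 v=4: → [14,29); WM=23
i=16 t=25 v=5: → [14,30); WM=24
i=17 t=29 v=8: → [14,34); WM=28
i=18 t=28 v=7: → [14,34); WM=28

12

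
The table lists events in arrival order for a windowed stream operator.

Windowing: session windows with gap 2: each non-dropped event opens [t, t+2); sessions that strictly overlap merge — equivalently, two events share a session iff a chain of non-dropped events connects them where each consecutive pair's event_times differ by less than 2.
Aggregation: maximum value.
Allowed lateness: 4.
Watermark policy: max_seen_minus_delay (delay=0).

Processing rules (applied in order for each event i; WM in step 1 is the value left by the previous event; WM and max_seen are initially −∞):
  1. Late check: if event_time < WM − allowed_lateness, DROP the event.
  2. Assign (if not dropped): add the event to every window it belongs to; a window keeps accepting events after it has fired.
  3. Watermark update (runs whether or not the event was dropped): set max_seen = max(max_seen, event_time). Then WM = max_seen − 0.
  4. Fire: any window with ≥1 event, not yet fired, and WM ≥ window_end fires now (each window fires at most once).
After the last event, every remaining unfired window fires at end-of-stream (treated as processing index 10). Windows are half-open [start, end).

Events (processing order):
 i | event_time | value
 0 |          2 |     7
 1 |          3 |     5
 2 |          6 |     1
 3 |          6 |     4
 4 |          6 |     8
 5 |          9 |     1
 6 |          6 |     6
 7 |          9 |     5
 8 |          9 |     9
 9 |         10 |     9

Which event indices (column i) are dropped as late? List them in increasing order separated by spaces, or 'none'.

none

i=0 t=2 v=7: → [2,4); WM=2
i=1 t=3 v=5: → [2,5); WM=3
i=2 t=6 v=1: → [6,8); WM=6
i=3 t=6 v=4: → [6,8); WM=6
i=4 t=6 v=8: → [6,8); WM=6
i=5 t=9 v=1: → [9,11); WM=9
i=6 t=6 v=6: → [6,8); WM=9
i=7 t=9 v=5: → [9,11); WM=9
i=8 t=9 v=9: → [9,11); WM=9
i=9 t=10 v=9: → [9,12); WM=10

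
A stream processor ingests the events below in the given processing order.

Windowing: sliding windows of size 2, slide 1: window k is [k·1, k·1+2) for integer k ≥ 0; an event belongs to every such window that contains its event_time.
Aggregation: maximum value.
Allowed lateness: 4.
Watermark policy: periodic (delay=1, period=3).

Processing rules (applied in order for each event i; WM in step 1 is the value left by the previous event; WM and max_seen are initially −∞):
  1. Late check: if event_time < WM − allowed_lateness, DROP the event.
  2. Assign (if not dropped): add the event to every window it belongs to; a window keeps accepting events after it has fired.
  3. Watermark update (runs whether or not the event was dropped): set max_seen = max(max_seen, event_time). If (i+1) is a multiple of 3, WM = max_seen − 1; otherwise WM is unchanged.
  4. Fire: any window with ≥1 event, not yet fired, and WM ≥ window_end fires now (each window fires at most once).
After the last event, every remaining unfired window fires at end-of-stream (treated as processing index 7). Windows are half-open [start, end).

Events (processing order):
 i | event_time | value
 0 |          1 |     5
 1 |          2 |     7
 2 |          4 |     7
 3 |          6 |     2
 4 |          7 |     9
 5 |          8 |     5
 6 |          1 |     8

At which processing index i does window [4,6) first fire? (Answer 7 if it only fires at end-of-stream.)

i=0 t=1 v=5: → [1,3),[0,2); WM=−∞
i=1 t=2 v=7: → [2,4),[1,3); WM=−∞
i=2 t=4 v=7: → [4,6),[3,5); WM=3; [0,2) fires=5 [1,3) fires=7
i=3 t=6 v=2: → [6,8),[5,7); WM=3
i=4 t=7 v=9: → [7,9),[6,8); WM=3
i=5 t=8 v=5: → [8,10),[7,9); WM=7; [2,4) fires=7 [3,5) fires=7 [4,6) fires=7 [5,7) fires=2
i=6 t=1 v=8: DROP (t<7-4); WM=7

5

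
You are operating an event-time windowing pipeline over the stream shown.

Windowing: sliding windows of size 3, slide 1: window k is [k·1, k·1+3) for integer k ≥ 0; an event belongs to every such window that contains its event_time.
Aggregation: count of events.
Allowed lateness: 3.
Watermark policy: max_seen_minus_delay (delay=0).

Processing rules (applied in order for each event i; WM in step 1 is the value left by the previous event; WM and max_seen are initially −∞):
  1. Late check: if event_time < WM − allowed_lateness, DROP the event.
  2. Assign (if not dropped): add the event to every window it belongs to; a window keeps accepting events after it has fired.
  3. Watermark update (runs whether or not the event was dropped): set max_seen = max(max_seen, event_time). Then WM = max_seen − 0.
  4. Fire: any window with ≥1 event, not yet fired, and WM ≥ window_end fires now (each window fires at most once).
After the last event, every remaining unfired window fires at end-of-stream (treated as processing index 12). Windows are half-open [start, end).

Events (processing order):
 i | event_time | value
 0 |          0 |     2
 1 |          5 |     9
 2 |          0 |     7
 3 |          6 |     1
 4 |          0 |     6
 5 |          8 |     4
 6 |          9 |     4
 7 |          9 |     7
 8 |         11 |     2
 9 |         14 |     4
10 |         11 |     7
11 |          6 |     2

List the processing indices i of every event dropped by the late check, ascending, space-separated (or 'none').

2 4 11

i=0 t=0 v=2: → [0,3); WM=0
i=1 t=5 v=9: → [5,8),[4,7),[3,6); WM=5; [0,3) fires=1
i=2 t=0 v=7: DROP (t<5-3); WM=5
i=3 t=6 v=1: → [6,9),[5,8),[4,7); WM=6; [3,6) fires=1
i=4 t=0 v=6: DROP (t<6-3); WM=6
i=5 t=8 v=4: → [8,11),[7,10),[6,9); WM=8; [4,7) fires=2 [5,8) fires=2
i=6 t=9 v=4: → [9,12),[8,11),[7,10); WM=9; [6,9) fires=2
i=7 t=9 v=7: → [9,12),[8,11),[7,10); WM=9
i=8 t=11 v=2: → [11,14),[10,13),[9,12); WM=11; [7,10) fires=3 [8,11) fires=3
i=9 t=14 v=4: → [14,17),[13,16),[12,15); WM=14; [9,12) fires=3 [10,13) fires=1 [11,14) fires=1
i=10 t=11 v=7: → [11,14),[10,13),[9,12); WM=14
i=11 t=6 v=2: DROP (t<14-3); WM=14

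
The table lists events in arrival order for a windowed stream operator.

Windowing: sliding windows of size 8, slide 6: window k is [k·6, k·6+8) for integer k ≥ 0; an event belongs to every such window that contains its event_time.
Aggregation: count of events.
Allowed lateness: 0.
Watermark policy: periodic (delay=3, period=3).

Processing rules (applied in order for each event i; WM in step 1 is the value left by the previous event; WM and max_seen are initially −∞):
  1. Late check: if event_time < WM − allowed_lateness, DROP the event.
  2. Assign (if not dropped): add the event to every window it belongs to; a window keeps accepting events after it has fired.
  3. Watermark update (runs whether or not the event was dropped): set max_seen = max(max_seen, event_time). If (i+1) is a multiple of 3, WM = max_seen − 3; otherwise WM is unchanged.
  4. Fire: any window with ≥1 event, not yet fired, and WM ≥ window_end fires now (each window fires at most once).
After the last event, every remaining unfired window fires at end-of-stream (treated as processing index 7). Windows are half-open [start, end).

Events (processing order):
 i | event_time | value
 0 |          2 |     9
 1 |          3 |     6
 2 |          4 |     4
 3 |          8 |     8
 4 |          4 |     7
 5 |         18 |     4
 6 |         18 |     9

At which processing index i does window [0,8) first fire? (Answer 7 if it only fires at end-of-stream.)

i=0 t=2 v=9: → [0,8); WM=−∞
i=1 t=3 v=6: → [0,8); WM=−∞
i=2 t=4 v=4: → [0,8); WM=1
i=3 t=8 v=8: → [6,14); WM=1
i=4 t=4 v=7: → [0,8); WM=1
i=5 t=18 v=4: → [18,26),[12,20); WM=15; [0,8) fires=4 [6,14) fires=1
i=6 t=18 v=9: → [18,26),[12,20); WM=15

5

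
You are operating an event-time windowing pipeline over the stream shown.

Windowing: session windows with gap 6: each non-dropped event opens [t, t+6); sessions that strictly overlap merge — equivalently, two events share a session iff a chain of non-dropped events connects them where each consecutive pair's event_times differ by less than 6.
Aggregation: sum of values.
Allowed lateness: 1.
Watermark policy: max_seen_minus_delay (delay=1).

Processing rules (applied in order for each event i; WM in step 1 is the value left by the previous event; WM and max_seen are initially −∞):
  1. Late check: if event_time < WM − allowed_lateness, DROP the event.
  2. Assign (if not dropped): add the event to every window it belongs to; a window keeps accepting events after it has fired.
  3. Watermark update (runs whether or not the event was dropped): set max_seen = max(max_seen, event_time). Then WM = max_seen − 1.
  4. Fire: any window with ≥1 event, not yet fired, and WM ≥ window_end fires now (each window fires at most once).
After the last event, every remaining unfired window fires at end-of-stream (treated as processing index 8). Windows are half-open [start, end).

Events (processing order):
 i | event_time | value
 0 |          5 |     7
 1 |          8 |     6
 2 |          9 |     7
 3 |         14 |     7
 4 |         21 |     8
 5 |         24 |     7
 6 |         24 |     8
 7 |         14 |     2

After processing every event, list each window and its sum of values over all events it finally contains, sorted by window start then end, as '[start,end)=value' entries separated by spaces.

[5,20)=27 [21,30)=23

i=0 t=5 v=7: → [5,11); WM=4
i=1 t=8 v=6: → [5,14); WM=7
i=2 t=9 v=7: → [5,15); WM=8
i=3 t=14 v=7: → [5,20); WM=13
i=4 t=21 v=8: → [21,27); WM=20
i=5 t=24 v=7: → [21,30); WM=23
i=6 t=24 v=8: → [21,30); WM=23
i=7 t=14 v=2: DROP (t<23-1); WM=23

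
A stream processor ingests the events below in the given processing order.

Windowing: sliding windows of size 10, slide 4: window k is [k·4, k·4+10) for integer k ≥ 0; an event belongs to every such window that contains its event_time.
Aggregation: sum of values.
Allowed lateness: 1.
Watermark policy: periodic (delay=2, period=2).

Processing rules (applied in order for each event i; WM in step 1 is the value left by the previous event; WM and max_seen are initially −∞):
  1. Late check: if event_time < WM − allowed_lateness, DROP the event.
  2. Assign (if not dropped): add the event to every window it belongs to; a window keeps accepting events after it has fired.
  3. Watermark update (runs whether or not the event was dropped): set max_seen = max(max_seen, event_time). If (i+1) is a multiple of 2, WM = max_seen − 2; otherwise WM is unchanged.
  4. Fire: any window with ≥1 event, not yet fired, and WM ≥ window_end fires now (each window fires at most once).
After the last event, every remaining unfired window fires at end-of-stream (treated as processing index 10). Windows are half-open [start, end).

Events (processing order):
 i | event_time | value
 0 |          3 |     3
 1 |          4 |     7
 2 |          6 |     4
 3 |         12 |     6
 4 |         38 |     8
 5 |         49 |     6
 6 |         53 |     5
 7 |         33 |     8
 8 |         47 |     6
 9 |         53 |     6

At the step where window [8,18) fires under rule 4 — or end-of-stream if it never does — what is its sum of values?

i=0 t=3 v=3: → [0,10); WM=−∞
i=1 t=4 v=7: → [4,14),[0,10); WM=2
i=2 t=6 v=4: → [4,14),[0,10); WM=2
i=3 t=12 v=6: → [12,22),[8,18),[4,14); WM=10; [0,10) fires=14
i=4 t=38 v=8: → [36,46),[32,42); WM=10
i=5 t=49 v=6: → [48,58),[44,54),[40,50); WM=47; [4,14) fires=17 [8,18) fires=6 [12,22) fires=6 [32,42) fires=8 [36,46) fires=8
i=6 t=53 v=5: → [52,62),[48,58),[44,54); WM=47
i=7 t=33 v=8: DROP (t<47-1); WM=51; [40,50) fires=6
i=8 t=47 v=6: DROP (t<51-1); WM=51
i=9 t=53 v=6: → [52,62),[48,58),[44,54); WM=51

6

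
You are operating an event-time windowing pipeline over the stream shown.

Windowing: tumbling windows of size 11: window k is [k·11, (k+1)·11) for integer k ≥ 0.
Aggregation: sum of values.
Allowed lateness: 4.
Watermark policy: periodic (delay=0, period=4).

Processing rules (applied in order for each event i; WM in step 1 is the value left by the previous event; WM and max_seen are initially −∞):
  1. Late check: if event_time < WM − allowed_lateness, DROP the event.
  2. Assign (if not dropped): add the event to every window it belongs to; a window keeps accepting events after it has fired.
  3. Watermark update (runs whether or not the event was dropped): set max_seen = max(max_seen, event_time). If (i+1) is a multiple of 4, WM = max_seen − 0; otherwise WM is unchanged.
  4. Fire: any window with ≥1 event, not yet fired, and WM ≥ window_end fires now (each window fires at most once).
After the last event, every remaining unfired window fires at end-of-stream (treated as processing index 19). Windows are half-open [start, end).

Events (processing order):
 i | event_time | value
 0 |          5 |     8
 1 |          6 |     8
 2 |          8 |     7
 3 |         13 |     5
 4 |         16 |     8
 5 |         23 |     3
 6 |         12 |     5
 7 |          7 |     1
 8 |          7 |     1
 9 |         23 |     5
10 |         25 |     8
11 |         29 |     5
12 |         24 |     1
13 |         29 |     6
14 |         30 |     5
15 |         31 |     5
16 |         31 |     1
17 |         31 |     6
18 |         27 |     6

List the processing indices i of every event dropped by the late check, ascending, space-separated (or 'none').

7 8 12

i=0 t=5 v=8: → [0,11); WM=−∞
i=1 t=6 v=8: → [0,11); WM=−∞
i=2 t=8 v=7: → [0,11); WM=−∞
i=3 t=13 v=5: → [11,22); WM=13; [0,11) fires=23
i=4 t=16 v=8: → [11,22); WM=13
i=5 t=23 v=3: → [22,33); WM=13
i=6 t=12 v=5: → [11,22); WM=13
i=7 t=7 v=1: DROP (t<13-4); WM=23; [11,22) fires=18
i=8 t=7 v=1: DROP (t<23-4); WM=23
i=9 t=23 v=5: → [22,33); WM=23
i=10 t=25 v=8: → [22,33); WM=23
i=11 t=29 v=5: → [22,33); WM=29
i=12 t=24 v=1: DROP (t<29-4); WM=29
i=13 t=29 v=6: → [22,33); WM=29
i=14 t=30 v=5: → [22,33); WM=29
i=15 t=31 v=5: → [22,33); WM=31
i=16 t=31 v=1: → [22,33); WM=31
i=17 t=31 v=6: → [22,33); WM=31
i=18 t=27 v=6: → [22,33); WM=31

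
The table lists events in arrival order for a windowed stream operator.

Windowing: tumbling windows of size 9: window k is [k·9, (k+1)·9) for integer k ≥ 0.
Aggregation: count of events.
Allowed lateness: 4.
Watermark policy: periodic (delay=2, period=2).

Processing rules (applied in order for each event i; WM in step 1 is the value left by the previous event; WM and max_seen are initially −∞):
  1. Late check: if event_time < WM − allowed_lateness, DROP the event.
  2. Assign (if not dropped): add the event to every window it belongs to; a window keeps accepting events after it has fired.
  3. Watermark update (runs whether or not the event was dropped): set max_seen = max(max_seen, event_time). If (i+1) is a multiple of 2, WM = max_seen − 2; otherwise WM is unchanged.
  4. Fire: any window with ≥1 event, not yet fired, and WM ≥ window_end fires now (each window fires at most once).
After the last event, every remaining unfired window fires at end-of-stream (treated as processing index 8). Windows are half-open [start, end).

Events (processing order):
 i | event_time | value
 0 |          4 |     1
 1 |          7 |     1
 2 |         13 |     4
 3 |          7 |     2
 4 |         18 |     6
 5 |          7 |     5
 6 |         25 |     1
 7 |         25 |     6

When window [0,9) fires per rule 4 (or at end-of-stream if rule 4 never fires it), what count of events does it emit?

3

i=0 t=4 v=1: → [0,9); WM=−∞
i=1 t=7 v=1: → [0,9); WM=5
i=2 t=13 v=4: → [9,18); WM=5
i=3 t=7 v=2: → [0,9); WM=11; [0,9) fires=3
i=4 t=18 v=6: → [18,27); WM=11
i=5 t=7 v=5: → [0,9); WM=16
i=6 t=25 v=1: → [18,27); WM=16
i=7 t=25 v=6: → [18,27); WM=23; [9,18) fires=1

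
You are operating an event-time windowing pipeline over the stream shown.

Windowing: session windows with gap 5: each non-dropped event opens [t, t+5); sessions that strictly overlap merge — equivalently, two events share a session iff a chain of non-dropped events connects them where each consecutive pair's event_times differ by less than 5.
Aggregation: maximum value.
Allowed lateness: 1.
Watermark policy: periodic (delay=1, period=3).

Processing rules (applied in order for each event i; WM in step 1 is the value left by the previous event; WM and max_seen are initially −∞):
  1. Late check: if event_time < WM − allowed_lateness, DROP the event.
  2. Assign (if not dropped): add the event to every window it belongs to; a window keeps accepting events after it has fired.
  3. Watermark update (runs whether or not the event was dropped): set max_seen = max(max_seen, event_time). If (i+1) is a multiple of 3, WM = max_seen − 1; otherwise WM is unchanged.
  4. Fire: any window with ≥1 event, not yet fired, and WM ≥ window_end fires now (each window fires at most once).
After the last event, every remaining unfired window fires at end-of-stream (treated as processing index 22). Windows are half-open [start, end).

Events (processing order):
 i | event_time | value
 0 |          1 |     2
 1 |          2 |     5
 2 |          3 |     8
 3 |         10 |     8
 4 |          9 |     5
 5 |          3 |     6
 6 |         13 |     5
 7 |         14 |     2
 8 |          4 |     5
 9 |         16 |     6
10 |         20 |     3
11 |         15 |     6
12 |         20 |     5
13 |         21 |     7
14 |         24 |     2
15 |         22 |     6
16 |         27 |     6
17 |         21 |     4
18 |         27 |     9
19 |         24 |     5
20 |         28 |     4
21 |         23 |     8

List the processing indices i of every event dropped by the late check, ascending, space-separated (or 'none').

i=0 t=1 v=2: → [1,6); WM=−∞
i=1 t=2 v=5: → [1,7); WM=−∞
i=2 t=3 v=8: → [1,8); WM=2
i=3 t=10 v=8: → [10,15); WM=2
i=4 t=9 v=5: → [9,15); WM=2
i=5 t=3 v=6: → [1,8); WM=9
i=6 t=13 v=5: → [9,18); WM=9
i=7 t=14 v=2: → [9,19); WM=9
i=8 t=4 v=5: DROP (t<9-1); WM=13
i=9 t=16 v=6: → [9,21); WM=13
i=10 t=20 v=3: → [9,25); WM=13
i=11 t=15 v=6: → [9,25); WM=19
i=12 t=20 v=5: → [9,25); WM=19
i=13 t=21 v=7: → [9,26); WM=19
i=14 t=24 v=2: → [9,29); WM=23
i=15 t=22 v=6: → [9,29); WM=23
i=16 t=27 v=6: → [9,32); WM=23
i=17 t=21 v=4: DROP (t<23-1); WM=26
i=18 t=27 v=9: → [9,32); WM=26
i=19 t=24 v=5: DROP (t<26-1); WM=26
i=20 t=28 v=4: → [9,33); WM=27
i=21 t=23 v=8: DROP (t<27-1); WM=27

8 17 19 21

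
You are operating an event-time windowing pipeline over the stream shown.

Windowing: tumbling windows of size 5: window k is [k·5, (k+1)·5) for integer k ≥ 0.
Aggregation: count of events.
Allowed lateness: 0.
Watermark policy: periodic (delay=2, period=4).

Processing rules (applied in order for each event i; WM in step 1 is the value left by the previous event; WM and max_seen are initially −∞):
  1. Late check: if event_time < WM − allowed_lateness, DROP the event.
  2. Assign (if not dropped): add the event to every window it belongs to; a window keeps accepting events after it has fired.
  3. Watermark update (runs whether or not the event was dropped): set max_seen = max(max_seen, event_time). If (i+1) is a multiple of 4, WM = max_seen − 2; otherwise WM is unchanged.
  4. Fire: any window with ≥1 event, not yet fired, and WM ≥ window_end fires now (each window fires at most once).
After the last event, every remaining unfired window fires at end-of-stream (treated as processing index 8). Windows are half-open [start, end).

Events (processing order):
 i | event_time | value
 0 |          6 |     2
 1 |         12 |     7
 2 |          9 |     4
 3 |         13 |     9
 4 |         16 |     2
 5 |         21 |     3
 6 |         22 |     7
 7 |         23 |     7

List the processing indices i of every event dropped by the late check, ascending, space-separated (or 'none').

i=0 t=6 v=2: → [5,10); WM=−∞
i=1 t=12 v=7: → [10,15); WM=−∞
i=2 t=9 v=4: → [5,10); WM=−∞
i=3 t=13 v=9: → [10,15); WM=11; [5,10) fires=2
i=4 t=16 v=2: → [15,20); WM=11
i=5 t=21 v=3: → [20,25); WM=11
i=6 t=22 v=7: → [20,25); WM=11
i=7 t=23 v=7: → [20,25); WM=21; [10,15) fires=2 [15,20) fires=1

none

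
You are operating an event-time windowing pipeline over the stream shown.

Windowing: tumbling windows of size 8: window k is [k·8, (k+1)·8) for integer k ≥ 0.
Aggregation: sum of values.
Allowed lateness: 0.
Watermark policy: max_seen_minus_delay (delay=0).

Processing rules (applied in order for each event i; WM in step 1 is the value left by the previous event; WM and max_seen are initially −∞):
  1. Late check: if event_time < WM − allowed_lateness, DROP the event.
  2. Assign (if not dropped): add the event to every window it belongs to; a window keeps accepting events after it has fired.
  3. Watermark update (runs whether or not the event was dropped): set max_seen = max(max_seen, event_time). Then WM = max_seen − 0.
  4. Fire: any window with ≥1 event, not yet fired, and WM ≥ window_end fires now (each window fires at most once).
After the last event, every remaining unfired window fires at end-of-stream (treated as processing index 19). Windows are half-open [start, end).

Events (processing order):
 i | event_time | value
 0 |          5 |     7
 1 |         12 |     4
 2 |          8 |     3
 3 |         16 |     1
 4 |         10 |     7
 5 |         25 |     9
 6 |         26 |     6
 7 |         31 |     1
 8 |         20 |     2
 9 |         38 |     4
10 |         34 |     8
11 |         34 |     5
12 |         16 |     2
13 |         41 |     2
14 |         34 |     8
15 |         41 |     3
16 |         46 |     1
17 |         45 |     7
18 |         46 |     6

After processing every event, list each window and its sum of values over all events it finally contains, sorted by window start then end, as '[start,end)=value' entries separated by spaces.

i=0 t=5 v=7: → [0,8); WM=5
i=1 t=12 v=4: → [8,16); WM=12; [0,8) fires=7
i=2 t=8 v=3: DROP (t<12-0); WM=12
i=3 t=16 v=1: → [16,24); WM=16; [8,16) fires=4
i=4 t=10 v=7: DROP (t<16-0); WM=16
i=5 t=25 v=9: → [24,32); WM=25; [16,24) fires=1
i=6 t=26 v=6: → [24,32); WM=26
i=7 t=31 v=1: → [24,32); WM=31
i=8 t=20 v=2: DROP (t<31-0); WM=31
i=9 t=38 v=4: → [32,40); WM=38; [24,32) fires=16
i=10 t=34 v=8: DROP (t<38-0); WM=38
i=11 t=34 v=5: DROP (t<38-0); WM=38
i=12 t=16 v=2: DROP (t<38-0); WM=38
i=13 t=41 v=2: → [40,48); WM=41; [32,40) fires=4
i=14 t=34 v=8: DROP (t<41-0); WM=41
i=15 t=41 v=3: → [40,48); WM=41
i=16 t=46 v=1: → [40,48); WM=46
i=17 t=45 v=7: DROP (t<46-0); WM=46
i=18 t=46 v=6: → [40,48); WM=46

[0,8)=7 [8,16)=4 [16,24)=1 [24,32)=16 [32,40)=4 [40,48)=12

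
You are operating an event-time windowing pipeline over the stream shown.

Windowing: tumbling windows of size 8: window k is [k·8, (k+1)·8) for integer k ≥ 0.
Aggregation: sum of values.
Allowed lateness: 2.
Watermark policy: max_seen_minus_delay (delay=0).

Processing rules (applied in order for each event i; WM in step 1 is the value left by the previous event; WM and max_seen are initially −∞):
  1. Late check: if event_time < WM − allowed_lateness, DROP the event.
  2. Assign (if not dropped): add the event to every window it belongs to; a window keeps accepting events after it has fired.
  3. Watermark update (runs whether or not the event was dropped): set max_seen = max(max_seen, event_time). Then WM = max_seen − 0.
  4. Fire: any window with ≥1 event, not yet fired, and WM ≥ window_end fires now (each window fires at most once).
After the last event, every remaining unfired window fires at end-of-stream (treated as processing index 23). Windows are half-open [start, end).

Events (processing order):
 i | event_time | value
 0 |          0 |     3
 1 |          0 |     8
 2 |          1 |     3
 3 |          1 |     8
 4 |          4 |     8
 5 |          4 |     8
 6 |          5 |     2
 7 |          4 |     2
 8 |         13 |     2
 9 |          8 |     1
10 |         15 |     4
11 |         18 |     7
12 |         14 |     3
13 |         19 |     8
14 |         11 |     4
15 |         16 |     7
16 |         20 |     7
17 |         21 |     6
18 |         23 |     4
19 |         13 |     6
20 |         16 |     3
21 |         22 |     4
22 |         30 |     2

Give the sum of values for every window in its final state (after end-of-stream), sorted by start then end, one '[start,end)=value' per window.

[0,8)=42 [8,16)=6 [16,24)=36 [24,32)=2

i=0 t=0 v=3: → [0,8); WM=0
i=1 t=0 v=8: → [0,8); WM=0
i=2 t=1 v=3: → [0,8); WM=1
i=3 t=1 v=8: → [0,8); WM=1
i=4 t=4 v=8: → [0,8); WM=4
i=5 t=4 v=8: → [0,8); WM=4
i=6 t=5 v=2: → [0,8); WM=5
i=7 t=4 v=2: → [0,8); WM=5
i=8 t=13 v=2: → [8,16); WM=13; [0,8) fires=42
i=9 t=8 v=1: DROP (t<13-2); WM=13
i=10 t=15 v=4: → [8,16); WM=15
i=11 t=18 v=7: → [16,24); WM=18; [8,16) fires=6
i=12 t=14 v=3: DROP (t<18-2); WM=18
i=13 t=19 v=8: → [16,24); WM=19
i=14 t=11 v=4: DROP (t<19-2); WM=19
i=15 t=16 v=7: DROP (t<19-2); WM=19
i=16 t=20 v=7: → [16,24); WM=20
i=17 t=21 v=6: → [16,24); WM=21
i=18 t=23 v=4: → [16,24); WM=23
i=19 t=13 v=6: DROP (t<23-2); WM=23
i=20 t=16 v=3: DROP (t<23-2); WM=23
i=21 t=22 v=4: → [16,24); WM=23
i=22 t=30 v=2: → [24,32); WM=30; [16,24) fires=36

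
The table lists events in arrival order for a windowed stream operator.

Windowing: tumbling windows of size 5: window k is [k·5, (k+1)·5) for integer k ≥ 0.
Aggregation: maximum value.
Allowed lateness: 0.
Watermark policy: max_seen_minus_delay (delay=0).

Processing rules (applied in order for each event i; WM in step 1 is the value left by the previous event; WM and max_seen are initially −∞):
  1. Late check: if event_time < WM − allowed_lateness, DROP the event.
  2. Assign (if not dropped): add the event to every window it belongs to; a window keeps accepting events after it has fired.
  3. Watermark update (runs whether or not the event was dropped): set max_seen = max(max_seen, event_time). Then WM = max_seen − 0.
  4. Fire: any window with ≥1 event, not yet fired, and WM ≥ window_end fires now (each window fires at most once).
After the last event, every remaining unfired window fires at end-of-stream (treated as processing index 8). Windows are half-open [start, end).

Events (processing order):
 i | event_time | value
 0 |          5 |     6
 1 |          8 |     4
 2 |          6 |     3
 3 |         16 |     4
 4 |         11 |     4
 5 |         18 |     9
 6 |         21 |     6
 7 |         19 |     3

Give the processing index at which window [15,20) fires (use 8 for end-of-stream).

6

i=0 t=5 v=6: → [5,10); WM=5
i=1 t=8 v=4: → [5,10); WM=8
i=2 t=6 v=3: DROP (t<8-0); WM=8
i=3 t=16 v=4: → [15,20); WM=16; [5,10) fires=6
i=4 t=11 v=4: DROP (t<16-0); WM=16
i=5 t=18 v=9: → [15,20); WM=18
i=6 t=21 v=6: → [20,25); WM=21; [15,20) fires=9
i=7 t=19 v=3: DROP (t<21-0); WM=21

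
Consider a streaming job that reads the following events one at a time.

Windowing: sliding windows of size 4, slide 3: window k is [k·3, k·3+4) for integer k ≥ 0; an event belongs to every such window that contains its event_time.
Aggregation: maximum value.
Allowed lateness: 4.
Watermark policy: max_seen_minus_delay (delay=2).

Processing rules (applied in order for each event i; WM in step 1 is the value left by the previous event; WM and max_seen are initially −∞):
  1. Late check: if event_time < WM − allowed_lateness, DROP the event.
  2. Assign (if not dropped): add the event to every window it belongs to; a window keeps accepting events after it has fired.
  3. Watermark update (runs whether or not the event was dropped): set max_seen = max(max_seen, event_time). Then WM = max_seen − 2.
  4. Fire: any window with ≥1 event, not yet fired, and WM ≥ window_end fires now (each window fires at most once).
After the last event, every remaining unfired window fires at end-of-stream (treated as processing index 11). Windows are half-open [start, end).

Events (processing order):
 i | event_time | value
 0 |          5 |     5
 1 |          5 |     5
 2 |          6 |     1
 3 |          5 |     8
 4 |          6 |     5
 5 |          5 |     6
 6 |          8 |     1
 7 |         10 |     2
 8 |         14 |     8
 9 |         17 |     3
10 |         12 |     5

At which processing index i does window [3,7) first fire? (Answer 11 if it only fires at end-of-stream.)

7

i=0 t=5 v=5: → [3,7); WM=3
i=1 t=5 v=5: → [3,7); WM=3
i=2 t=6 v=1: → [6,10),[3,7); WM=4
i=3 t=5 v=8: → [3,7); WM=4
i=4 t=6 v=5: → [6,10),[3,7); WM=4
i=5 t=5 v=6: → [3,7); WM=4
i=6 t=8 v=1: → [6,10); WM=6
i=7 t=10 v=2: → [9,13); WM=8; [3,7) fires=8
i=8 t=14 v=8: → [12,16); WM=12; [6,10) fires=5
i=9 t=17 v=3: → [15,19); WM=15; [9,13) fires=2
i=10 t=12 v=5: → [12,16),[9,13); WM=15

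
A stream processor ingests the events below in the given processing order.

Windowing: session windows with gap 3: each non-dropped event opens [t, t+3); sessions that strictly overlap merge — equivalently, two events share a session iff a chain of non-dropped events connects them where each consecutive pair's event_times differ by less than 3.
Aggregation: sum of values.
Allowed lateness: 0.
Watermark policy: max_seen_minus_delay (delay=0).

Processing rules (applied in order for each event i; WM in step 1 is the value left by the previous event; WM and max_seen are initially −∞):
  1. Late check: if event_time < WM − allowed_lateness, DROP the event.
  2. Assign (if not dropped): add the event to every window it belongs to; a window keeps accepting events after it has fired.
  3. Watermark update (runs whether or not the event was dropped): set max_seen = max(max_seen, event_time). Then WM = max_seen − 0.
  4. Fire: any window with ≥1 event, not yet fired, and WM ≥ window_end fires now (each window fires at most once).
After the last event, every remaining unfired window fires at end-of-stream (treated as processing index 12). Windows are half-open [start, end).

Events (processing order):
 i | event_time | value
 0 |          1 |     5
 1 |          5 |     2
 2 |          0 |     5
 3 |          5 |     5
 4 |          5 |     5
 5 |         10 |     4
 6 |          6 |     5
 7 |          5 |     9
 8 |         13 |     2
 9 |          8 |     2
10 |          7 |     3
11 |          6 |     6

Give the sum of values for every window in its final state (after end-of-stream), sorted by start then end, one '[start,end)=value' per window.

[1,4)=5 [5,8)=12 [10,13)=4 [13,16)=2

i=0 t=1 v=5: → [1,4); WM=1
i=1 t=5 v=2: → [5,8); WM=5
i=2 t=0 v=5: DROP (t<5-0); WM=5
i=3 t=5 v=5: → [5,8); WM=5
i=4 t=5 v=5: → [5,8); WM=5
i=5 t=10 v=4: → [10,13); WM=10
i=6 t=6 v=5: DROP (t<10-0); WM=10
i=7 t=5 v=9: DROP (t<10-0); WM=10
i=8 t=13 v=2: → [13,16); WM=13
i=9 t=8 v=2: DROP (t<13-0); WM=13
i=10 t=7 v=3: DROP (t<13-0); WM=13
i=11 t=6 v=6: DROP (t<13-0); WM=13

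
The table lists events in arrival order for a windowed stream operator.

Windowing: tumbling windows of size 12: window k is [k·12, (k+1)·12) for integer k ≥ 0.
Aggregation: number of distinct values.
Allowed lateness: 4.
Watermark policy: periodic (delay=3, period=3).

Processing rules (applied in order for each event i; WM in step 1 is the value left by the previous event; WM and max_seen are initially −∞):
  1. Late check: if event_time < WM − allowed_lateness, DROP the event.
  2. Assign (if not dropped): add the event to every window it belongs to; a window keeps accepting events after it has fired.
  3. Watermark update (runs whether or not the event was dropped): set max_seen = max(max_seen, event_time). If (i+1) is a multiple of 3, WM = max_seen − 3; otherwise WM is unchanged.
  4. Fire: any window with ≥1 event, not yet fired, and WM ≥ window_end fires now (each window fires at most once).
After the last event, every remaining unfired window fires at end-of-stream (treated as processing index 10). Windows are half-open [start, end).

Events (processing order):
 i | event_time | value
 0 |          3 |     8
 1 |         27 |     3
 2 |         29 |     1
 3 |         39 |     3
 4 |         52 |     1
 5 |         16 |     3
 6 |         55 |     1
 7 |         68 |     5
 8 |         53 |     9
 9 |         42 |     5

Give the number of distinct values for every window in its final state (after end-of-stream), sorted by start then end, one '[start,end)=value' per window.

i=0 t=3 v=8: → [0,12); WM=−∞
i=1 t=27 v=3: → [24,36); WM=−∞
i=2 t=29 v=1: → [24,36); WM=26; [0,12) fires=1
i=3 t=39 v=3: → [36,48); WM=26
i=4 t=52 v=1: → [48,60); WM=26
i=5 t=16 v=3: DROP (t<26-4); WM=49; [24,36) fires=2 [36,48) fires=1
i=6 t=55 v=1: → [48,60); WM=49
i=7 t=68 v=5: → [60,72); WM=49
i=8 t=53 v=9: → [48,60); WM=65; [48,60) fires=2
i=9 t=42 v=5: DROP (t<65-4); WM=65

[0,12)=1 [24,36)=2 [36,48)=1 [48,60)=2 [60,72)=1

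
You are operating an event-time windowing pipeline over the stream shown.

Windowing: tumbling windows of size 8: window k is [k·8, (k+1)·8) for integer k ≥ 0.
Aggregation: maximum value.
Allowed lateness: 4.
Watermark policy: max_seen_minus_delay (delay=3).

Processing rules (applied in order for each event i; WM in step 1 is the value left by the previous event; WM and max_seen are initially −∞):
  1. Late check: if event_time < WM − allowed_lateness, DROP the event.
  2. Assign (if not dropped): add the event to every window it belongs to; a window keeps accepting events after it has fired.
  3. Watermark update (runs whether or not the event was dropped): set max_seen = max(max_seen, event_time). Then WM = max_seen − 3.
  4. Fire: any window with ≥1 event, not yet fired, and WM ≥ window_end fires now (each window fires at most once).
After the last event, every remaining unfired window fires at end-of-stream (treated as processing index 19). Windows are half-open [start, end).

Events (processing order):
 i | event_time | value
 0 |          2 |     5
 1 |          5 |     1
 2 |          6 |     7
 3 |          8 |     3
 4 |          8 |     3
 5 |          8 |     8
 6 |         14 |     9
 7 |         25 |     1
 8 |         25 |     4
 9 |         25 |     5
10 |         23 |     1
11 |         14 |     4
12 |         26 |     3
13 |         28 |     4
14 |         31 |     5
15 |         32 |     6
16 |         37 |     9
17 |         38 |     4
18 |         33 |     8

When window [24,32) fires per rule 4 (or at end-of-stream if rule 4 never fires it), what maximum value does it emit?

i=0 t=2 v=5: → [0,8); WM=-1
i=1 t=5 v=1: → [0,8); WM=2
i=2 t=6 v=7: → [0,8); WM=3
i=3 t=8 v=3: → [8,16); WM=5
i=4 t=8 v=3: → [8,16); WM=5
i=5 t=8 v=8: → [8,16); WM=5
i=6 t=14 v=9: → [8,16); WM=11; [0,8) fires=7
i=7 t=25 v=1: → [24,32); WM=22; [8,16) fires=9
i=8 t=25 v=4: → [24,32); WM=22
i=9 t=25 v=5: → [24,32); WM=22
i=10 t=23 v=1: → [16,24); WM=22
i=11 t=14 v=4: DROP (t<22-4); WM=22
i=12 t=26 v=3: → [24,32); WM=23
i=13 t=28 v=4: → [24,32); WM=25; [16,24) fires=1
i=14 t=31 v=5: → [24,32); WM=28
i=15 t=32 v=6: → [32,40); WM=29
i=16 t=37 v=9: → [32,40); WM=34; [24,32) fires=5
i=17 t=38 v=4: → [32,40); WM=35
i=18 t=33 v=8: → [32,40); WM=35

5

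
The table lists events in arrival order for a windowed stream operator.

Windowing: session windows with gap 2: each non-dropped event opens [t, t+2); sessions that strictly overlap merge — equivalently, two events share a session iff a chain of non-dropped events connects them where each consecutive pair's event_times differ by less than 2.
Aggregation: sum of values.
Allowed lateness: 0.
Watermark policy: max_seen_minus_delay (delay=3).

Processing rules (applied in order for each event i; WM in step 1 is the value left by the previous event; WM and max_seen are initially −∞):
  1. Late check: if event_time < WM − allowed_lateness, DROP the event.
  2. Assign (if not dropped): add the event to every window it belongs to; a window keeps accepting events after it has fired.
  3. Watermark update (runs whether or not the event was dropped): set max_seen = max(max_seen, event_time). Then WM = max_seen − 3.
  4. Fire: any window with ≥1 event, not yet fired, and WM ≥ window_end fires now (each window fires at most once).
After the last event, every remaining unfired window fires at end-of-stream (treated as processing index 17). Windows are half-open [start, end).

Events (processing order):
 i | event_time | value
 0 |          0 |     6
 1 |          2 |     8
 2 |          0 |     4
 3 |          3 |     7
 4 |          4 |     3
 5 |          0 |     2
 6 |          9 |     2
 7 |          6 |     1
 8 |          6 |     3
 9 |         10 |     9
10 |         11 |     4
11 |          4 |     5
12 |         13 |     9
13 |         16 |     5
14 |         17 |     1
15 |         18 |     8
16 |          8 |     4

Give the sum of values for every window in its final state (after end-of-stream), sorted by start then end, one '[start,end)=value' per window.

[0,2)=10 [2,6)=18 [6,8)=4 [9,13)=15 [13,15)=9 [16,20)=14

i=0 t=0 v=6: → [0,2); WM=-3
i=1 t=2 v=8: → [2,4); WM=-1
i=2 t=0 v=4: → [0,2); WM=-1
i=3 t=3 v=7: → [2,5); WM=0
i=4 t=4 v=3: → [2,6); WM=1
i=5 t=0 v=2: DROP (t<1-0); WM=1
i=6 t=9 v=2: → [9,11); WM=6
i=7 t=6 v=1: → [6,8); WM=6
i=8 t=6 v=3: → [6,8); WM=6
i=9 t=10 v=9: → [9,12); WM=7
i=10 t=11 v=4: → [9,13); WM=8
i=11 t=4 v=5: DROP (t<8-0); WM=8
i=12 t=13 v=9: → [13,15); WM=10
i=13 t=16 v=5: → [16,18); WM=13
i=14 t=17 v=1: → [16,19); WM=14
i=15 t=18 v=8: → [16,20); WM=15
i=16 t=8 v=4: DROP (t<15-0); WM=15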